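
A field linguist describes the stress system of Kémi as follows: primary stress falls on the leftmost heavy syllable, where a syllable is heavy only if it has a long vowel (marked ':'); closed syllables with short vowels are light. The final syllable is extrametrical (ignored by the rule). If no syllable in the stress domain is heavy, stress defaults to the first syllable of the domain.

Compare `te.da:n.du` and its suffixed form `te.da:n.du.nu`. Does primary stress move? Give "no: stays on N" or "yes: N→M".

Base `te.da:n.du` (3 syllables):
  The final syllable (3, du) is extrametrical; the stress domain is syllables 1–2.
  Weights: 1 te L, 2 da:n H.
  Heavy syllables in the domain: 2. The leftmost is syllable 2 (da:n).
  → primary stress on syllable 2.
Suffixed `te.da:n.du.nu` (4 syllables):
  The final syllable (4, nu) is extrametrical; the stress domain is syllables 1–3.
  Weights: 1 te L, 2 da:n H, 3 du L.
  Heavy syllables in the domain: 2. The leftmost is syllable 2 (da:n).
  → primary stress on syllable 2.

no: stays on 2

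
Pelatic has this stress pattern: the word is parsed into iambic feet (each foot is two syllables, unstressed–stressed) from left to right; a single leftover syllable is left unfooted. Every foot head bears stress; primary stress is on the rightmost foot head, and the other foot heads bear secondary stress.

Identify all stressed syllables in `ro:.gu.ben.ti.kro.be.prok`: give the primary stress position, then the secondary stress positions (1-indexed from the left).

Parse left to right into iambic (σˈσ) feet: (ro:.ˈgu) (ben.ˈti) (kro.ˈbe) prok. Syllable 7 is left unfooted.
Foot heads (stressed positions): 2, 4, 6.
End Rule Rightmost: primary stress on the rightmost head = syllable 6.
Secondary stress on 2, 4: ro:.ˌgu.ben.ˌti.kro.ˈbe.prok.

primary 6, secondary 2, 4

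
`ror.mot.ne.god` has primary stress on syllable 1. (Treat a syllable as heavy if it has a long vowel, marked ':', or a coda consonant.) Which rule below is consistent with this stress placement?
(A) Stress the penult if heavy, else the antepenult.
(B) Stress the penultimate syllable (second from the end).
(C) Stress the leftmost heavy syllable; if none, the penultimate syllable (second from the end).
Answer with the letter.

Rule A → syllable 2 (observed: 1).
Rule B → syllable 3 (observed: 1).
Rule C → syllable 1 ✓.

C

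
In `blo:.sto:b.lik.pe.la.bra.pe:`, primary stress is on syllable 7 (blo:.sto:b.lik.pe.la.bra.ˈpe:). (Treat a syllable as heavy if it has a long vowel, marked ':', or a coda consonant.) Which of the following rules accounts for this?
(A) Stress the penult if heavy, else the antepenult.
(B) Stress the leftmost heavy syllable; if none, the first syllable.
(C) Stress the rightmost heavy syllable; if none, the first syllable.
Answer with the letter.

C

Rule A → syllable 5 (observed: 7).
Rule B → syllable 1 (observed: 7).
Rule C → syllable 7 ✓.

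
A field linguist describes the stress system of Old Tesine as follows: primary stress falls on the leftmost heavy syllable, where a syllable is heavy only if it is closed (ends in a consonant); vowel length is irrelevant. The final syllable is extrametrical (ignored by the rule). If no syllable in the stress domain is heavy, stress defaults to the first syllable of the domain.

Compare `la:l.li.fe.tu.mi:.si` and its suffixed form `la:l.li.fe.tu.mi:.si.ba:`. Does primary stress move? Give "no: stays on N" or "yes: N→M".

Base `la:l.li.fe.tu.mi:.si` (6 syllables):
  The final syllable (6, si) is extrametrical; the stress domain is syllables 1–5.
  Weights: 1 la:l H, 2 li L, 3 fe L, 4 tu L, 5 mi: L.
  Heavy syllables in the domain: 1. The leftmost is syllable 1 (la:l).
  → primary stress on syllable 1.
Suffixed `la:l.li.fe.tu.mi:.si.ba:` (7 syllables):
  The final syllable (7, ba:) is extrametrical; the stress domain is syllables 1–6.
  Weights: 1 la:l H, 2 li L, 3 fe L, 4 tu L, 5 mi: L, 6 si L.
  Heavy syllables in the domain: 1. The leftmost is syllable 1 (la:l).
  → primary stress on syllable 1.

no: stays on 1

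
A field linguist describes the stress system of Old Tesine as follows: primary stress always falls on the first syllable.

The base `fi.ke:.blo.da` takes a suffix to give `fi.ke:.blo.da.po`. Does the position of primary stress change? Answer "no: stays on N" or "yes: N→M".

Base `fi.ke:.blo.da` (4 syllables):
  The word has 4 syllables; the first syllable is syllable 1 (fi).
  → primary stress on syllable 1.
Suffixed `fi.ke:.blo.da.po` (5 syllables):
  The word has 5 syllables; the first syllable is syllable 1 (fi).
  → primary stress on syllable 1.

no: stays on 1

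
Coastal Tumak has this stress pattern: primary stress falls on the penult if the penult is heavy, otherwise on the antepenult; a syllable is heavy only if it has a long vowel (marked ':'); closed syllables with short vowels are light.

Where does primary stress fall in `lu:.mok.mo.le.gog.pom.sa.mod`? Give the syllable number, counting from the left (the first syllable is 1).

Weights: 6 pom L, 7 sa L, 8 mod L.
The penult (syllable 7, sa) is light, so stress falls on the antepenult (syllable 6, pom).
Primary stress: syllable 6 → lu:.mok.mo.le.gog.ˈpom.sa.mod.

6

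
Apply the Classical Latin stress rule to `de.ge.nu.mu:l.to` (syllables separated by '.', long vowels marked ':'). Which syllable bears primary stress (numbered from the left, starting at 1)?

Classical Latin: stress the penult if heavy (long vowel or closed), else the antepenult.
Weights: 3 nu L, 4 mu:l H, 5 to L.
The penult (syllable 4, mu:l) is heavy, so it takes stress.
Stress on syllable 4: de.ge.nu.ˈmu:l.to.

4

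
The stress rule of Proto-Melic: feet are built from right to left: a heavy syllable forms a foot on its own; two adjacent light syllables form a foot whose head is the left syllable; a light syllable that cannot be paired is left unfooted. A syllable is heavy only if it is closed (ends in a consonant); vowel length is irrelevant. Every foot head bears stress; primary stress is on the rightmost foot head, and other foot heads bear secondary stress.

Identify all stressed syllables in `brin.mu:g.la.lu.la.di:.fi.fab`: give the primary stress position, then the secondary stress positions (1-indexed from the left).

Weights: 1 brin H, 2 mu:g H, 3 la L, 4 lu L, 5 la L, 6 di: L, 7 fi L, 8 fab H.
Parse right to left (heavy = foot alone; LL = one foot; stranded L unfooted): (ˈbrin) (ˈmu:g) la (ˈlu.la) (ˈdi:.fi) (ˈfab).
Foot heads: 1, 2, 4, 6, 8.
Primary stress on the rightmost head = syllable 8.
Secondary stress on 1, 2, 4, 6: ˌbrin.ˌmu:g.la.ˌlu.la.ˌdi:.fi.ˈfab.

primary 8, secondary 1, 2, 4, 6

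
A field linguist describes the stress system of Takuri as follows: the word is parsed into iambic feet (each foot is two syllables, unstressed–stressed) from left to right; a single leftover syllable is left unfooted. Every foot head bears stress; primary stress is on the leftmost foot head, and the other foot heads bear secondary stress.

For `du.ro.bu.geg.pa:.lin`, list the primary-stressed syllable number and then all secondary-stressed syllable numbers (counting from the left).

Parse left to right into iambic (σˈσ) feet: (du.ˈro) (bu.ˈgeg) (pa:.ˈlin).
Foot heads (stressed positions): 2, 4, 6.
End Rule Leftmost: primary stress on the leftmost head = syllable 2.
Secondary stress on 4, 6: du.ˈro.bu.ˌgeg.pa:.ˌlin.

primary 2, secondary 4, 6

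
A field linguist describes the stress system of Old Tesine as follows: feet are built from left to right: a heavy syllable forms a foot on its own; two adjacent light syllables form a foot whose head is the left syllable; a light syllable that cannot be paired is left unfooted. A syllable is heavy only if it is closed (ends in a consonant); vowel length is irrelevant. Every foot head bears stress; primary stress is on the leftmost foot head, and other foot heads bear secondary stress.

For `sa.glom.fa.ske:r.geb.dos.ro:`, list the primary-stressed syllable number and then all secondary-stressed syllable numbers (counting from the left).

Weights: 1 sa L, 2 glom H, 3 fa L, 4 ske:r H, 5 geb H, 6 dos H, 7 ro: L.
Parse left to right (heavy = foot alone; LL = one foot; stranded L unfooted): sa (ˈglom) fa (ˈske:r) (ˈgeb) (ˈdos) ro:.
Foot heads: 2, 4, 5, 6.
Primary stress on the leftmost head = syllable 2.
Secondary stress on 4, 5, 6: sa.ˈglom.fa.ˌske:r.ˌgeb.ˌdos.ro:.

primary 2, secondary 4, 5, 6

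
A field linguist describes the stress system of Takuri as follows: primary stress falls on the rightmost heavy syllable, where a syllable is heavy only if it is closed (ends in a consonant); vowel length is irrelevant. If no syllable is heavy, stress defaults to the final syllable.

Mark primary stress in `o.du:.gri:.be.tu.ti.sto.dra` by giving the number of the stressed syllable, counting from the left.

8

Weights: 1 o L, 2 du: L, 3 gri: L, 4 be L, 5 tu L, 6 ti L, 7 sto L, 8 dra L.
No heavy syllable in the domain; default to the final syllable = syllable 8.
Primary stress: syllable 8 → o.du:.gri:.be.tu.ti.sto.ˈdra.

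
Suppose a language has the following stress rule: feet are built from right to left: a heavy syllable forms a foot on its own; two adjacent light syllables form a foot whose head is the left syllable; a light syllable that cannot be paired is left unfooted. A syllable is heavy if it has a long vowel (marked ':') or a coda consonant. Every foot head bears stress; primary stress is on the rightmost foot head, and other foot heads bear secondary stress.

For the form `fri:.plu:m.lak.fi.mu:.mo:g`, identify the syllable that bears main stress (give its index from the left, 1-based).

6

Weights: 1 fri: H, 2 plu:m H, 3 lak H, 4 fi L, 5 mu: H, 6 mo:g H.
Parse right to left (heavy = foot alone; LL = one foot; stranded L unfooted): (ˈfri:) (ˈplu:m) (ˈlak) fi (ˈmu:) (ˈmo:g).
Foot heads: 1, 2, 3, 5, 6.
Primary stress on the rightmost head = syllable 6.
Primary stress: syllable 6 → fri:.plu:m.lak.fi.mu:.ˈmo:g.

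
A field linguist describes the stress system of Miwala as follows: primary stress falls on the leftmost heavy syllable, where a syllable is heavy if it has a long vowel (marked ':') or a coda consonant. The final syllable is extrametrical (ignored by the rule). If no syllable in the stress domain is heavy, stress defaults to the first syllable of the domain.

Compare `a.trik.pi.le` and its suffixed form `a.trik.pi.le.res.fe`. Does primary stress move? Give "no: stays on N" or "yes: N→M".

Base `a.trik.pi.le` (4 syllables):
  The final syllable (4, le) is extrametrical; the stress domain is syllables 1–3.
  Weights: 1 a L, 2 trik H, 3 pi L.
  Heavy syllables in the domain: 2. The leftmost is syllable 2 (trik).
  → primary stress on syllable 2.
Suffixed `a.trik.pi.le.res.fe` (6 syllables):
  The final syllable (6, fe) is extrametrical; the stress domain is syllables 1–5.
  Weights: 1 a L, 2 trik H, 3 pi L, 4 le L, 5 res H.
  Heavy syllables in the domain: 2, 5. The leftmost is syllable 2 (trik).
  → primary stress on syllable 2.

no: stays on 2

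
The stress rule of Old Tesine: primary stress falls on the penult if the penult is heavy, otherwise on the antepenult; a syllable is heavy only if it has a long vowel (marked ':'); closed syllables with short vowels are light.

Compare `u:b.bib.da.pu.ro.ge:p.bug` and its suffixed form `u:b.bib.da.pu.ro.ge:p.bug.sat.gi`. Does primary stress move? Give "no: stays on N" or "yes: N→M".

yes: 6→7

Base `u:b.bib.da.pu.ro.ge:p.bug` (7 syllables):
  Weights: 5 ro L, 6 ge:p H, 7 bug L.
  The penult (syllable 6, ge:p) is heavy, so it takes stress.
  → primary stress on syllable 6.
Suffixed `u:b.bib.da.pu.ro.ge:p.bug.sat.gi` (9 syllables):
  Weights: 7 bug L, 8 sat L, 9 gi L.
  The penult (syllable 8, sat) is light, so stress falls on the antepenult (syllable 7, bug).
  → primary stress on syllable 7.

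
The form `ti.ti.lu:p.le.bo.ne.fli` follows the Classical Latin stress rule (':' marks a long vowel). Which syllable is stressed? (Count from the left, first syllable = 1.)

5

Classical Latin: stress the penult if heavy (long vowel or closed), else the antepenult.
Weights: 5 bo L, 6 ne L, 7 fli L.
The penult (syllable 6, ne) is light, so stress falls on the antepenult (syllable 5, bo).
Stress on syllable 5: ti.ti.lu:p.le.ˈbo.ne.fli.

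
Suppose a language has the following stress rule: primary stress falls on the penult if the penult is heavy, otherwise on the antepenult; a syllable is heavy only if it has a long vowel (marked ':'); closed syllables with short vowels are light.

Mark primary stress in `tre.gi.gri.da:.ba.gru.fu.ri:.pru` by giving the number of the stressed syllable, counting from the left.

Weights: 7 fu L, 8 ri: H, 9 pru L.
The penult (syllable 8, ri:) is heavy, so it takes stress.
Primary stress: syllable 8 → tre.gi.gri.da:.ba.gru.fu.ˈri:.pru.

8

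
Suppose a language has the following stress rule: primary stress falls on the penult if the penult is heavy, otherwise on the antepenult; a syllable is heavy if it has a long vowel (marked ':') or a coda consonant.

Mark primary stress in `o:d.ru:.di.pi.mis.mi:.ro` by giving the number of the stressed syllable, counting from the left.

Weights: 5 mis H, 6 mi: H, 7 ro L.
The penult (syllable 6, mi:) is heavy, so it takes stress.
Primary stress: syllable 6 → o:d.ru:.di.pi.mis.ˈmi:.ro.

6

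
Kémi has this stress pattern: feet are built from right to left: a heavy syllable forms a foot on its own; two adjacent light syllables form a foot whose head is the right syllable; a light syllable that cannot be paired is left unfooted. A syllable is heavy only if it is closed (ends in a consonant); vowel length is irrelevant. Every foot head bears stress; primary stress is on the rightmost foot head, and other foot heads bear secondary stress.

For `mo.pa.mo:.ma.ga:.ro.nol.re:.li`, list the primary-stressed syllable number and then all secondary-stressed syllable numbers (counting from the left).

Weights: 1 mo L, 2 pa L, 3 mo: L, 4 ma L, 5 ga: L, 6 ro L, 7 nol H, 8 re: L, 9 li L.
Parse right to left (heavy = foot alone; LL = one foot; stranded L unfooted): (mo.ˈpa) (mo:.ˈma) (ga:.ˈro) (ˈnol) (re:.ˈli).
Foot heads: 2, 4, 6, 7, 9.
Primary stress on the rightmost head = syllable 9.
Secondary stress on 2, 4, 6, 7: mo.ˌpa.mo:.ˌma.ga:.ˌro.ˌnol.re:.ˈli.

primary 9, secondary 2, 4, 6, 7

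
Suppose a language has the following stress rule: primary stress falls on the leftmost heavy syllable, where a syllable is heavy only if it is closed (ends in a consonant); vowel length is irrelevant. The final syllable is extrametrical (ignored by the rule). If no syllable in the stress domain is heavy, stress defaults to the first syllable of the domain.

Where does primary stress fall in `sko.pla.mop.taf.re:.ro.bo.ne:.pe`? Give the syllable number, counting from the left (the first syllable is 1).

3

The final syllable (9, pe) is extrametrical; the stress domain is syllables 1–8.
Weights: 1 sko L, 2 pla L, 3 mop H, 4 taf H, 5 re: L, 6 ro L, 7 bo L, 8 ne: L.
Heavy syllables in the domain: 3, 4. The leftmost is syllable 3 (mop).
Primary stress: syllable 3 → sko.pla.ˈmop.taf.re:.ro.bo.ne:.pe.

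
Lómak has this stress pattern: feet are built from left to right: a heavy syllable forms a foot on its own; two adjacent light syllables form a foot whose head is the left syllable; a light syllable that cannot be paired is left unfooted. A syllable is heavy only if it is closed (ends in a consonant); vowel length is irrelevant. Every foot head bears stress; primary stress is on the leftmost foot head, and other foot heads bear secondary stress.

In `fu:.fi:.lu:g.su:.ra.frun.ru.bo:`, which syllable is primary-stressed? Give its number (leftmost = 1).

Weights: 1 fu: L, 2 fi: L, 3 lu:g H, 4 su: L, 5 ra L, 6 frun H, 7 ru L, 8 bo: L.
Parse left to right (heavy = foot alone; LL = one foot; stranded L unfooted): (ˈfu:.fi:) (ˈlu:g) (ˈsu:.ra) (ˈfrun) (ˈru.bo:).
Foot heads: 1, 3, 4, 6, 7.
Primary stress on the leftmost head = syllable 1.
Primary stress: syllable 1 → ˈfu:.fi:.lu:g.su:.ra.frun.ru.bo:.

1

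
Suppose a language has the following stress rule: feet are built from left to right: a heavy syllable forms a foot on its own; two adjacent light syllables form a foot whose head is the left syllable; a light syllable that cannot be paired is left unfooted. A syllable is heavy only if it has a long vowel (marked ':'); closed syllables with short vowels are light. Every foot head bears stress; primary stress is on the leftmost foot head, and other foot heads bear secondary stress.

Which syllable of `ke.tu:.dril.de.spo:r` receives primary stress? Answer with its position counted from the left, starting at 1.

Weights: 1 ke L, 2 tu: H, 3 dril L, 4 de L, 5 spo:r H.
Parse left to right (heavy = foot alone; LL = one foot; stranded L unfooted): ke (ˈtu:) (ˈdril.de) (ˈspo:r).
Foot heads: 2, 3, 5.
Primary stress on the leftmost head = syllable 2.
Primary stress: syllable 2 → ke.ˈtu:.dril.de.spo:r.

2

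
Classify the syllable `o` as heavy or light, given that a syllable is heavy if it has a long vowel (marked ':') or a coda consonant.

light

`o`: short vowel, open (no coda). Short vowel, open → light.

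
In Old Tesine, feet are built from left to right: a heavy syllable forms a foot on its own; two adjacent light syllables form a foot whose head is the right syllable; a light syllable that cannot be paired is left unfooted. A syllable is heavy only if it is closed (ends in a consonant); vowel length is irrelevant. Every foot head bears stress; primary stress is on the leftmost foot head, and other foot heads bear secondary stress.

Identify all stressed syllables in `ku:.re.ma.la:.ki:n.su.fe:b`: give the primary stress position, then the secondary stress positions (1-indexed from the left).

primary 2, secondary 4, 5, 7

Weights: 1 ku: L, 2 re L, 3 ma L, 4 la: L, 5 ki:n H, 6 su L, 7 fe:b H.
Parse left to right (heavy = foot alone; LL = one foot; stranded L unfooted): (ku:.ˈre) (ma.ˈla:) (ˈki:n) su (ˈfe:b).
Foot heads: 2, 4, 5, 7.
Primary stress on the leftmost head = syllable 2.
Secondary stress on 4, 5, 7: ku:.ˈre.ma.ˌla:.ˌki:n.su.ˌfe:b.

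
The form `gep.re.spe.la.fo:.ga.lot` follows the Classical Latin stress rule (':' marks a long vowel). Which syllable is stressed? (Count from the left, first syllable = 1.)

Classical Latin: stress the penult if heavy (long vowel or closed), else the antepenult.
Weights: 5 fo: H, 6 ga L, 7 lot H.
The penult (syllable 6, ga) is light, so stress falls on the antepenult (syllable 5, fo:).
Stress on syllable 5: gep.re.spe.la.ˈfo:.ga.lot.

5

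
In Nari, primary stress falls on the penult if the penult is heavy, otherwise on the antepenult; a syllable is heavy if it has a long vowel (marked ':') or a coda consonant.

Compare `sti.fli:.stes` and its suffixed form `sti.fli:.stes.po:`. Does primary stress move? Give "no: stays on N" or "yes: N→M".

Base `sti.fli:.stes` (3 syllables):
  Weights: 1 sti L, 2 fli: H, 3 stes H.
  The penult (syllable 2, fli:) is heavy, so it takes stress.
  → primary stress on syllable 2.
Suffixed `sti.fli:.stes.po:` (4 syllables):
  Weights: 2 fli: H, 3 stes H, 4 po: H.
  The penult (syllable 3, stes) is heavy, so it takes stress.
  → primary stress on syllable 3.

yes: 2→3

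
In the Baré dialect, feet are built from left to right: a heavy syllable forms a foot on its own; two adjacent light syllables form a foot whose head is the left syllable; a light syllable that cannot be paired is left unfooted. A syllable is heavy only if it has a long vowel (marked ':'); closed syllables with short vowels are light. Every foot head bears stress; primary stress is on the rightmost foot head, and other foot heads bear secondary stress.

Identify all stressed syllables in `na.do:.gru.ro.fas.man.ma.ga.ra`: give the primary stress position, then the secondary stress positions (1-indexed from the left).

Weights: 1 na L, 2 do: H, 3 gru L, 4 ro L, 5 fas L, 6 man L, 7 ma L, 8 ga L, 9 ra L.
Parse left to right (heavy = foot alone; LL = one foot; stranded L unfooted): na (ˈdo:) (ˈgru.ro) (ˈfas.man) (ˈma.ga) ra.
Foot heads: 2, 3, 5, 7.
Primary stress on the rightmost head = syllable 7.
Secondary stress on 2, 3, 5: na.ˌdo:.ˌgru.ro.ˌfas.man.ˈma.ga.ra.

primary 7, secondary 2, 3, 5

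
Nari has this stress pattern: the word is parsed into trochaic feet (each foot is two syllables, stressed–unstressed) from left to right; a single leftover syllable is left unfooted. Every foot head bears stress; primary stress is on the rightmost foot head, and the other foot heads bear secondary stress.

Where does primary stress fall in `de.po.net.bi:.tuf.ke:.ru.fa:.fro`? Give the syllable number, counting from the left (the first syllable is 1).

7

Parse left to right into trochaic (ˈσσ) feet: (ˈde.po) (ˈnet.bi:) (ˈtuf.ke:) (ˈru.fa:) fro. Syllable 9 is left unfooted.
Foot heads (stressed positions): 1, 3, 5, 7.
End Rule Rightmost: primary stress on the rightmost head = syllable 7.
Primary stress: syllable 7 → de.po.net.bi:.tuf.ke:.ˈru.fa:.fro.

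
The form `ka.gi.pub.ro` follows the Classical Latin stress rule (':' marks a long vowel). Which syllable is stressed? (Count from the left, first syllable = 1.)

3

Classical Latin: stress the penult if heavy (long vowel or closed), else the antepenult.
Weights: 2 gi L, 3 pub H, 4 ro L.
The penult (syllable 3, pub) is heavy, so it takes stress.
Stress on syllable 3: ka.gi.ˈpub.ro.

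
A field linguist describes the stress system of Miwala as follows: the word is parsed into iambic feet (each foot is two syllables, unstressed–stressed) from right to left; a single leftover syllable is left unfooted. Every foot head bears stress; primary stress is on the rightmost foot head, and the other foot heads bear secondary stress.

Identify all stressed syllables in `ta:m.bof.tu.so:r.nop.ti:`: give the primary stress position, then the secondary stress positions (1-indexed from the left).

primary 6, secondary 2, 4

Parse right to left into iambic (σˈσ) feet: (ta:m.ˈbof) (tu.ˈso:r) (nop.ˈti:).
Foot heads (stressed positions): 2, 4, 6.
End Rule Rightmost: primary stress on the rightmost head = syllable 6.
Secondary stress on 2, 4: ta:m.ˌbof.tu.ˌso:r.nop.ˈti:.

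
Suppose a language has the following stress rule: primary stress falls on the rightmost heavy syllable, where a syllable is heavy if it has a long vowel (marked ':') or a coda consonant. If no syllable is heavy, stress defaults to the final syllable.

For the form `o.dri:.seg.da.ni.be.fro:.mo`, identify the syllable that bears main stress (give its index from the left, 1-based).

7

Weights: 1 o L, 2 dri: H, 3 seg H, 4 da L, 5 ni L, 6 be L, 7 fro: H, 8 mo L.
Heavy syllables in the domain: 2, 3, 7. The rightmost is syllable 7 (fro:).
Primary stress: syllable 7 → o.dri:.seg.da.ni.be.ˈfro:.mo.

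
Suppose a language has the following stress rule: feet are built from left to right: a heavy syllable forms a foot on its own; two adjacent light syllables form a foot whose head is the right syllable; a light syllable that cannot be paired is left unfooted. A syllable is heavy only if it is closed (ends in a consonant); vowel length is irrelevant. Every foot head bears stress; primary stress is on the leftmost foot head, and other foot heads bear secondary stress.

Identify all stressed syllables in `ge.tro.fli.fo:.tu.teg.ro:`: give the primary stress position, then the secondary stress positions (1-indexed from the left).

Weights: 1 ge L, 2 tro L, 3 fli L, 4 fo: L, 5 tu L, 6 teg H, 7 ro: L.
Parse left to right (heavy = foot alone; LL = one foot; stranded L unfooted): (ge.ˈtro) (fli.ˈfo:) tu (ˈteg) ro:.
Foot heads: 2, 4, 6.
Primary stress on the leftmost head = syllable 2.
Secondary stress on 4, 6: ge.ˈtro.fli.ˌfo:.tu.ˌteg.ro:.

primary 2, secondary 4, 6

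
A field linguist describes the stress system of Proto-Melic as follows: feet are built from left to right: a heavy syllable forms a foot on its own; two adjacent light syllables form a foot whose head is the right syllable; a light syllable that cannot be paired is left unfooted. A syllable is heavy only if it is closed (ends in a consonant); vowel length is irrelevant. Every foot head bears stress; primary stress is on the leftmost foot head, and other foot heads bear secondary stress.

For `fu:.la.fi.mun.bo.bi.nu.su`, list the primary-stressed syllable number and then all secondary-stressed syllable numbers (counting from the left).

primary 2, secondary 4, 6, 8

Weights: 1 fu: L, 2 la L, 3 fi L, 4 mun H, 5 bo L, 6 bi L, 7 nu L, 8 su L.
Parse left to right (heavy = foot alone; LL = one foot; stranded L unfooted): (fu:.ˈla) fi (ˈmun) (bo.ˈbi) (nu.ˈsu).
Foot heads: 2, 4, 6, 8.
Primary stress on the leftmost head = syllable 2.
Secondary stress on 4, 6, 8: fu:.ˈla.fi.ˌmun.bo.ˌbi.nu.ˌsu.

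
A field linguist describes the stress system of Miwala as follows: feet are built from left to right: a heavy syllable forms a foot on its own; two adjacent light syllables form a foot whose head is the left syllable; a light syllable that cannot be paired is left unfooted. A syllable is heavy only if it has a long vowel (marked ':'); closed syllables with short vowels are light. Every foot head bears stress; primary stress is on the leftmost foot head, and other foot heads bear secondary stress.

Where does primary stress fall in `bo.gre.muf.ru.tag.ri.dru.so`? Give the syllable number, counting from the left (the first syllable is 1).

1

Weights: 1 bo L, 2 gre L, 3 muf L, 4 ru L, 5 tag L, 6 ri L, 7 dru L, 8 so L.
Parse left to right (heavy = foot alone; LL = one foot; stranded L unfooted): (ˈbo.gre) (ˈmuf.ru) (ˈtag.ri) (ˈdru.so).
Foot heads: 1, 3, 5, 7.
Primary stress on the leftmost head = syllable 1.
Primary stress: syllable 1 → ˈbo.gre.muf.ru.tag.ri.dru.so.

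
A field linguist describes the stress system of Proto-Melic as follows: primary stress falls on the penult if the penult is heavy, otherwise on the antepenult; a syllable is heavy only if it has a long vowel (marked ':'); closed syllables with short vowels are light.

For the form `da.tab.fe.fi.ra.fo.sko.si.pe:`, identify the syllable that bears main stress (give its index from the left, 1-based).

7

Weights: 7 sko L, 8 si L, 9 pe: H.
The penult (syllable 8, si) is light, so stress falls on the antepenult (syllable 7, sko).
Primary stress: syllable 7 → da.tab.fe.fi.ra.fo.ˈsko.si.pe:.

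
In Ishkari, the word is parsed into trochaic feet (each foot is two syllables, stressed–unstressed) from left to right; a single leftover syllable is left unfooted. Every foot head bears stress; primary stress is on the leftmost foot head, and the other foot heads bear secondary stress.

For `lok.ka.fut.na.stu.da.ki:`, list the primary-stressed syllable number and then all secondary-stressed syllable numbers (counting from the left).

Parse left to right into trochaic (ˈσσ) feet: (ˈlok.ka) (ˈfut.na) (ˈstu.da) ki:. Syllable 7 is left unfooted.
Foot heads (stressed positions): 1, 3, 5.
End Rule Leftmost: primary stress on the leftmost head = syllable 1.
Secondary stress on 3, 5: ˈlok.ka.ˌfut.na.ˌstu.da.ki:.

primary 1, secondary 3, 5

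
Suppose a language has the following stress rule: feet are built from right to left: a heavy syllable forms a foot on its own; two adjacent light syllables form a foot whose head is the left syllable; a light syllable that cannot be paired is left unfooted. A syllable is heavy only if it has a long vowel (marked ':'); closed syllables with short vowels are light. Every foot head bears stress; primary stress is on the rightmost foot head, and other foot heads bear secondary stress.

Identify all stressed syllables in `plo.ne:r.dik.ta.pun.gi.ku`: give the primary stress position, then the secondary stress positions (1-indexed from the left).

Weights: 1 plo L, 2 ne:r H, 3 dik L, 4 ta L, 5 pun L, 6 gi L, 7 ku L.
Parse right to left (heavy = foot alone; LL = one foot; stranded L unfooted): plo (ˈne:r) dik (ˈta.pun) (ˈgi.ku).
Foot heads: 2, 4, 6.
Primary stress on the rightmost head = syllable 6.
Secondary stress on 2, 4: plo.ˌne:r.dik.ˌta.pun.ˈgi.ku.

primary 6, secondary 2, 4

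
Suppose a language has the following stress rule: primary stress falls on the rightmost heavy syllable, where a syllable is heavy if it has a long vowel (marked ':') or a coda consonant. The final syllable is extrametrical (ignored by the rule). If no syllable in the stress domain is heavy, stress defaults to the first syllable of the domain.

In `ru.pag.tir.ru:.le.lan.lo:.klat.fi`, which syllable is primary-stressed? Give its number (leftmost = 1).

The final syllable (9, fi) is extrametrical; the stress domain is syllables 1–8.
Weights: 1 ru L, 2 pag H, 3 tir H, 4 ru: H, 5 le L, 6 lan H, 7 lo: H, 8 klat H.
Heavy syllables in the domain: 2, 3, 4, 6, 7, 8. The rightmost is syllable 8 (klat).
Primary stress: syllable 8 → ru.pag.tir.ru:.le.lan.lo:.ˈklat.fi.

8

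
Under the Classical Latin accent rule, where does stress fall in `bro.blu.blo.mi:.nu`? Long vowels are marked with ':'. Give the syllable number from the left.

Classical Latin: stress the penult if heavy (long vowel or closed), else the antepenult.
Weights: 3 blo L, 4 mi: H, 5 nu L.
The penult (syllable 4, mi:) is heavy, so it takes stress.
Stress on syllable 4: bro.blu.blo.ˈmi:.nu.

4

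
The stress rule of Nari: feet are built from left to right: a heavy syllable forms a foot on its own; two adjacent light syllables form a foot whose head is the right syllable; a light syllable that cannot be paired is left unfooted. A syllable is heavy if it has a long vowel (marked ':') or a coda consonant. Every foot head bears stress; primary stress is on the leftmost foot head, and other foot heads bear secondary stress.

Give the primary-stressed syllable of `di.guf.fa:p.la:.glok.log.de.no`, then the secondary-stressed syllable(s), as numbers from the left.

primary 2, secondary 3, 4, 5, 6, 8

Weights: 1 di L, 2 guf H, 3 fa:p H, 4 la: H, 5 glok H, 6 log H, 7 de L, 8 no L.
Parse left to right (heavy = foot alone; LL = one foot; stranded L unfooted): di (ˈguf) (ˈfa:p) (ˈla:) (ˈglok) (ˈlog) (de.ˈno).
Foot heads: 2, 3, 4, 5, 6, 8.
Primary stress on the leftmost head = syllable 2.
Secondary stress on 3, 4, 5, 6, 8: di.ˈguf.ˌfa:p.ˌla:.ˌglok.ˌlog.de.ˌno.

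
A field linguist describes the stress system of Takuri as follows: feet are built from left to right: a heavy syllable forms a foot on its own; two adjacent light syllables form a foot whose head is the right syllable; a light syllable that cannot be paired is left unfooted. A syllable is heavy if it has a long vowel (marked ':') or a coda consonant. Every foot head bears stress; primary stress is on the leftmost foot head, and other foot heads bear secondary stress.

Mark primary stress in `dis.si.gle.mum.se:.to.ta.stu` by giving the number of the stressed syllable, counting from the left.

Weights: 1 dis H, 2 si L, 3 gle L, 4 mum H, 5 se: H, 6 to L, 7 ta L, 8 stu L.
Parse left to right (heavy = foot alone; LL = one foot; stranded L unfooted): (ˈdis) (si.ˈgle) (ˈmum) (ˈse:) (to.ˈta) stu.
Foot heads: 1, 3, 4, 5, 7.
Primary stress on the leftmost head = syllable 1.
Primary stress: syllable 1 → ˈdis.si.gle.mum.se:.to.ta.stu.

1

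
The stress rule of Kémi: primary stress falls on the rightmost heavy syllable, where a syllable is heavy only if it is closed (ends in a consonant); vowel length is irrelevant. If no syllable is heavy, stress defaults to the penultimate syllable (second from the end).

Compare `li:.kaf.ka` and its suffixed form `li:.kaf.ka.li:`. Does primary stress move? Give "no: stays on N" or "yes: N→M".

no: stays on 2

Base `li:.kaf.ka` (3 syllables):
  Weights: 1 li: L, 2 kaf H, 3 ka L.
  Heavy syllables in the domain: 2. The rightmost is syllable 2 (kaf).
  → primary stress on syllable 2.
Suffixed `li:.kaf.ka.li:` (4 syllables):
  Weights: 1 li: L, 2 kaf H, 3 ka L, 4 li: L.
  Heavy syllables in the domain: 2. The rightmost is syllable 2 (kaf).
  → primary stress on syllable 2.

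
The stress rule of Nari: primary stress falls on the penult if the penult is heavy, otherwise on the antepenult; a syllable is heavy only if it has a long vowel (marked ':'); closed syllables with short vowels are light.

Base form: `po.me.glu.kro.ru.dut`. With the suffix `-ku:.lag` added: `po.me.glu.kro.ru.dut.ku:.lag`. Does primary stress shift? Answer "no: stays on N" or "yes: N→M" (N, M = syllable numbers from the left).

Base `po.me.glu.kro.ru.dut` (6 syllables):
  Weights: 4 kro L, 5 ru L, 6 dut L.
  The penult (syllable 5, ru) is light, so stress falls on the antepenult (syllable 4, kro).
  → primary stress on syllable 4.
Suffixed `po.me.glu.kro.ru.dut.ku:.lag` (8 syllables):
  Weights: 6 dut L, 7 ku: H, 8 lag L.
  The penult (syllable 7, ku:) is heavy, so it takes stress.
  → primary stress on syllable 7.

yes: 4→7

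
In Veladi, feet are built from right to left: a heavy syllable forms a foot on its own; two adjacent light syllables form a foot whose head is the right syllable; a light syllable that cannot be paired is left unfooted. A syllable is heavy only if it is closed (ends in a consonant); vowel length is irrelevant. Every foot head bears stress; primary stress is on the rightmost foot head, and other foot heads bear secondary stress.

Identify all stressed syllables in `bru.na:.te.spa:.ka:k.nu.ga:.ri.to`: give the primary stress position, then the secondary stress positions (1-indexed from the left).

primary 9, secondary 2, 4, 5, 7

Weights: 1 bru L, 2 na: L, 3 te L, 4 spa: L, 5 ka:k H, 6 nu L, 7 ga: L, 8 ri L, 9 to L.
Parse right to left (heavy = foot alone; LL = one foot; stranded L unfooted): (bru.ˈna:) (te.ˈspa:) (ˈka:k) (nu.ˈga:) (ri.ˈto).
Foot heads: 2, 4, 5, 7, 9.
Primary stress on the rightmost head = syllable 9.
Secondary stress on 2, 4, 5, 7: bru.ˌna:.te.ˌspa:.ˌka:k.nu.ˌga:.ri.ˈto.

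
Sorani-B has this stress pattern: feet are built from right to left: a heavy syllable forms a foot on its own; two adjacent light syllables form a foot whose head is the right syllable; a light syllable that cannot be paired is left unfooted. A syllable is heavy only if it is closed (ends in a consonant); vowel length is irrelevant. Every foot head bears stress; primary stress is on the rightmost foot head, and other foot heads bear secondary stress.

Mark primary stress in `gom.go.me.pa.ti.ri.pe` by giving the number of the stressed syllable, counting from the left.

Weights: 1 gom H, 2 go L, 3 me L, 4 pa L, 5 ti L, 6 ri L, 7 pe L.
Parse right to left (heavy = foot alone; LL = one foot; stranded L unfooted): (ˈgom) (go.ˈme) (pa.ˈti) (ri.ˈpe).
Foot heads: 1, 3, 5, 7.
Primary stress on the rightmost head = syllable 7.
Primary stress: syllable 7 → gom.go.me.pa.ti.ri.ˈpe.

7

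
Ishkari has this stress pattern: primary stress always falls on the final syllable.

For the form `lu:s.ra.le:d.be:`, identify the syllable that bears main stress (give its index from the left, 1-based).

The word has 4 syllables; the final syllable is syllable 4 (be:).
Primary stress: syllable 4 → lu:s.ra.le:d.ˈbe:.

4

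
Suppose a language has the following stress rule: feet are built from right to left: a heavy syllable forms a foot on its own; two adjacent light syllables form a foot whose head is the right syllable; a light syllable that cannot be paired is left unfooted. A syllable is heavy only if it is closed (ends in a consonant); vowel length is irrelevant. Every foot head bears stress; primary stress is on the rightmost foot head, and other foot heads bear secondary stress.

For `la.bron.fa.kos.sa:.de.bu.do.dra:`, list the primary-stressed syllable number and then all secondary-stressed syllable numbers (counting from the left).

Weights: 1 la L, 2 bron H, 3 fa L, 4 kos H, 5 sa: L, 6 de L, 7 bu L, 8 do L, 9 dra: L.
Parse right to left (heavy = foot alone; LL = one foot; stranded L unfooted): la (ˈbron) fa (ˈkos) sa: (de.ˈbu) (do.ˈdra:).
Foot heads: 2, 4, 7, 9.
Primary stress on the rightmost head = syllable 9.
Secondary stress on 2, 4, 7: la.ˌbron.fa.ˌkos.sa:.de.ˌbu.do.ˈdra:.

primary 9, secondary 2, 4, 7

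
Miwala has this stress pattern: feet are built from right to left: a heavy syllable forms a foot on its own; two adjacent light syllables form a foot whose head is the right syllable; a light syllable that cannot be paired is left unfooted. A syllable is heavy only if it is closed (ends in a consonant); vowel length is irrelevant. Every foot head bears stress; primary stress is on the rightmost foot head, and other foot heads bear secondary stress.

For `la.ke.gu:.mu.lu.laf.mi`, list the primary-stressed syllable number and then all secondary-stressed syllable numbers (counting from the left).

Weights: 1 la L, 2 ke L, 3 gu: L, 4 mu L, 5 lu L, 6 laf H, 7 mi L.
Parse right to left (heavy = foot alone; LL = one foot; stranded L unfooted): la (ke.ˈgu:) (mu.ˈlu) (ˈlaf) mi.
Foot heads: 3, 5, 6.
Primary stress on the rightmost head = syllable 6.
Secondary stress on 3, 5: la.ke.ˌgu:.mu.ˌlu.ˈlaf.mi.

primary 6, secondary 3, 5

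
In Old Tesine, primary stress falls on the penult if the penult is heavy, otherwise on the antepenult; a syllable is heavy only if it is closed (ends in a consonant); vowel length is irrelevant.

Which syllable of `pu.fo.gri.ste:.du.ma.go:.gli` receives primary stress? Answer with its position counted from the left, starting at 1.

6

Weights: 6 ma L, 7 go: L, 8 gli L.
The penult (syllable 7, go:) is light, so stress falls on the antepenult (syllable 6, ma).
Primary stress: syllable 6 → pu.fo.gri.ste:.du.ˈma.go:.gli.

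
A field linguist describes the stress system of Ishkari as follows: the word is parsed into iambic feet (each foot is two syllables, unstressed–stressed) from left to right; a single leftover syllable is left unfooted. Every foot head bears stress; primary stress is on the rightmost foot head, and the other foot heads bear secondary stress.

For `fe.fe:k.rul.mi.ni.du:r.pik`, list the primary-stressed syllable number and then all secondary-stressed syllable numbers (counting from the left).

primary 6, secondary 2, 4

Parse left to right into iambic (σˈσ) feet: (fe.ˈfe:k) (rul.ˈmi) (ni.ˈdu:r) pik. Syllable 7 is left unfooted.
Foot heads (stressed positions): 2, 4, 6.
End Rule Rightmost: primary stress on the rightmost head = syllable 6.
Secondary stress on 2, 4: fe.ˌfe:k.rul.ˌmi.ni.ˈdu:r.pik.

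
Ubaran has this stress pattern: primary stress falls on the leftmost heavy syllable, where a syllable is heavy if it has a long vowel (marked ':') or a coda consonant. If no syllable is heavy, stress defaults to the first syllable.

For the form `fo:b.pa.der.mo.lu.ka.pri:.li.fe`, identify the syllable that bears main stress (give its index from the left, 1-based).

Weights: 1 fo:b H, 2 pa L, 3 der H, 4 mo L, 5 lu L, 6 ka L, 7 pri: H, 8 li L, 9 fe L.
Heavy syllables in the domain: 1, 3, 7. The leftmost is syllable 1 (fo:b).
Primary stress: syllable 1 → ˈfo:b.pa.der.mo.lu.ka.pri:.li.fe.

1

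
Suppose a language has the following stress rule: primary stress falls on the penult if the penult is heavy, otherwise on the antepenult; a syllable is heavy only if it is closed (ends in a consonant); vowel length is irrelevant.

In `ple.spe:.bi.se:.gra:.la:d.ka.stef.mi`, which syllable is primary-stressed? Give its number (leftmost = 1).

Weights: 7 ka L, 8 stef H, 9 mi L.
The penult (syllable 8, stef) is heavy, so it takes stress.
Primary stress: syllable 8 → ple.spe:.bi.se:.gra:.la:d.ka.ˈstef.mi.

8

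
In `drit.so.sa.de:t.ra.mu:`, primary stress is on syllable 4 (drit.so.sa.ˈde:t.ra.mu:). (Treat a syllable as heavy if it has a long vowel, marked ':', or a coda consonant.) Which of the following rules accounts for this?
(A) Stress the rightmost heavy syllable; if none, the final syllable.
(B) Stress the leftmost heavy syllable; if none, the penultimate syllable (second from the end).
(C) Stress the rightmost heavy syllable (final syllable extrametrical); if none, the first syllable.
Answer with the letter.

Rule A → syllable 6 (observed: 4).
Rule B → syllable 1 (observed: 4).
Rule C → syllable 4 ✓.

C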